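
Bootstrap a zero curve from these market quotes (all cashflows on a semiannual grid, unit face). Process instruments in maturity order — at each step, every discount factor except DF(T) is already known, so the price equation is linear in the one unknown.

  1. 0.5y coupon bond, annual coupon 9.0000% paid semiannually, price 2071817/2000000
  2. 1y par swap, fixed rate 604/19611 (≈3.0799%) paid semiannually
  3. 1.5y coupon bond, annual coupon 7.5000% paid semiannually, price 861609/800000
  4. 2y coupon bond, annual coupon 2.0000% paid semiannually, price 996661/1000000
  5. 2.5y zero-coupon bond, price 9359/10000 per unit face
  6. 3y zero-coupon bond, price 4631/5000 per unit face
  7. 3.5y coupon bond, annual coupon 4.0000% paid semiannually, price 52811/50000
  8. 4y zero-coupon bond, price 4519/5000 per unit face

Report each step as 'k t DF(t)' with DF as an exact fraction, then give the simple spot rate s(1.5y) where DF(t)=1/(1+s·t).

1 1/2 9913/10000
2 1 4849/5000
3 3/2 1209/1250
4 2 4789/5000
5 5/2 9359/10000
6 3 4631/5000
7 7/2 2307/2500
8 4 4519/5000
s(1.5y) = (1/(1209/1250) − 1)/(3/2) = 82/3627 ≈ 2.2608%

step 1 [0.5y] bond c/2=9/200: DF=(2071817/2000000 − 9/200·(0))/(1+9/200) = 9913/10000 ≈ 0.991300
step 2 [1y] swap r/2=302/19611: DF=(1 − 302/19611·(0.991300))/(1+302/19611) = 4849/5000 ≈ 0.969800
step 3 [1.5y] bond c/2=3/80: DF=(861609/800000 − 3/80·(0.991300+0.969800))/(1+3/80) = 1209/1250 ≈ 0.967200
step 4 [2y] bond c/2=1/100: DF=(996661/1000000 − 1/100·(0.991300+0.969800+0.967200))/(1+1/100) = 4789/5000 ≈ 0.957800
step 5 [2.5y] zero: DF = P = 9359/10000 ≈ 0.935900
step 6 [3y] zero: DF = P = 4631/5000 ≈ 0.926200
step 7 [3.5y] bond c/2=1/50: DF=(52811/50000 − 1/50·(0.991300+0.969800+0.967200+0.957800+0.935900+0.926200))/(1+1/50) = 2307/2500 ≈ 0.922800
step 8 [4y] zero: DF = P = 4519/5000 ≈ 0.903800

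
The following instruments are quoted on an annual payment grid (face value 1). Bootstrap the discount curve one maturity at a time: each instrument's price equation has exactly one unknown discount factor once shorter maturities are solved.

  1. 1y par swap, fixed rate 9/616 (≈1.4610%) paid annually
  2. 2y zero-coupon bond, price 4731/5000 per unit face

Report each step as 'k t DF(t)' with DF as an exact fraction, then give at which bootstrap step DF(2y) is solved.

step 1 [1y] swap r/1=9/616: DF=(1 − 9/616·(0))/(1+9/616) = 616/625 ≈ 0.985600
step 2 [2y] zero: DF = P = 4731/5000 ≈ 0.946200

1 1 616/625
2 2 4731/5000
DF(2y) is solved at step 2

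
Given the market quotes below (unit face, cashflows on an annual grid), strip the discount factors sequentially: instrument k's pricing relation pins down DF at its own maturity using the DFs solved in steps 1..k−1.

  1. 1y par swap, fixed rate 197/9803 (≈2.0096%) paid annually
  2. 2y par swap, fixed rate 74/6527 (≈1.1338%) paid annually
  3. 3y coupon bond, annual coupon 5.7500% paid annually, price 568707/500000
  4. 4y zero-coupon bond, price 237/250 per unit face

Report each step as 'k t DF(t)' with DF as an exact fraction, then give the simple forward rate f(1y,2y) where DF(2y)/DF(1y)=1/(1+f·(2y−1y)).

1 1 9803/10000
2 2 4889/5000
3 3 9691/10000
4 4 237/250
f(1y,2y) = ((9803/10000)/(4889/5000) − 1)/(1) = 25/9778 ≈ 0.2557%

step 1 [1y] swap r/1=197/9803: DF=(1 − 197/9803·(0))/(1+197/9803) = 9803/10000 ≈ 0.980300
step 2 [2y] swap r/1=74/6527: DF=(1 − 74/6527·(0.980300))/(1+74/6527) = 4889/5000 ≈ 0.977800
step 3 [3y] bond c/1=23/400: DF=(568707/500000 − 23/400·(0.980300+0.977800))/(1+23/400) = 9691/10000 ≈ 0.969100
step 4 [4y] zero: DF = P = 237/250 ≈ 0.948000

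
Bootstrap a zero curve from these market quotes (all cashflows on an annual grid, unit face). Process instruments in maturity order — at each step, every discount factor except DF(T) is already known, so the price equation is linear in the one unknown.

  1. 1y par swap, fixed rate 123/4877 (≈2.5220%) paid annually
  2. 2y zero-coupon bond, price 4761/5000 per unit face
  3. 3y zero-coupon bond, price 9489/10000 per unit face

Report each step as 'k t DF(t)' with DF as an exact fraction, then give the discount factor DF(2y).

1 1 4877/5000
2 2 4761/5000
3 3 9489/10000
DF(2y) = 4761/5000 ≈ 0.952200

step 1 [1y] swap r/1=123/4877: DF=(1 − 123/4877·(0))/(1+123/4877) = 4877/5000 ≈ 0.975400
step 2 [2y] zero: DF = P = 4761/5000 ≈ 0.952200
step 3 [3y] zero: DF = P = 9489/10000 ≈ 0.948900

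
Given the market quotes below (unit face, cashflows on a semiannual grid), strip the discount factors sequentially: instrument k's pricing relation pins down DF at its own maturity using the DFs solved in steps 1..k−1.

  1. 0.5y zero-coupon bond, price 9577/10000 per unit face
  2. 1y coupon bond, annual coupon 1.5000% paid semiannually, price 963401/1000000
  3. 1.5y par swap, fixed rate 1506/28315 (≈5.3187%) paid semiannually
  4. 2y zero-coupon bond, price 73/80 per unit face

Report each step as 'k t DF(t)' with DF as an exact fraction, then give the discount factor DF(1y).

1 1/2 9577/10000
2 1 9491/10000
3 3/2 9247/10000
4 2 73/80
DF(1y) = 9491/10000 ≈ 0.949100

step 1 [0.5y] zero: DF = P = 9577/10000 ≈ 0.957700
step 2 [1y] bond c/2=3/400: DF=(963401/1000000 − 3/400·(0.957700))/(1+3/400) = 9491/10000 ≈ 0.949100
step 3 [1.5y] swap r/2=753/28315: DF=(1 − 753/28315·(0.957700+0.949100))/(1+753/28315) = 9247/10000 ≈ 0.924700
step 4 [2y] zero: DF = P = 73/80 ≈ 0.912500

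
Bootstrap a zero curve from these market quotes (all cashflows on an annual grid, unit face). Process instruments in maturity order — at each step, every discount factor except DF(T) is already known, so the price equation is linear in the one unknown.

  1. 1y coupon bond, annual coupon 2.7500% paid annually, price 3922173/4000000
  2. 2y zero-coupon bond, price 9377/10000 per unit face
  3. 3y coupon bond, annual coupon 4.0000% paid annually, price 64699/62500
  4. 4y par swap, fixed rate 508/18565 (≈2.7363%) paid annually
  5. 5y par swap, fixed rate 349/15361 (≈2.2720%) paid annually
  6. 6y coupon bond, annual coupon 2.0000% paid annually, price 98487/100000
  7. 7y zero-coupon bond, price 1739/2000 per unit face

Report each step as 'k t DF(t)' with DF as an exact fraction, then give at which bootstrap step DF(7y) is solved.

step 1 [1y] bond c/1=11/400: DF=(3922173/4000000 − 11/400·(0))/(1+11/400) = 9543/10000 ≈ 0.954300
step 2 [2y] zero: DF = P = 9377/10000 ≈ 0.937700
step 3 [3y] bond c/1=1/25: DF=(64699/62500 − 1/25·(0.954300+0.937700))/(1+1/25) = 4613/5000 ≈ 0.922600
step 4 [4y] swap r/1=508/18565: DF=(1 − 508/18565·(0.954300+0.937700+0.922600))/(1+508/18565) = 1123/1250 ≈ 0.898400
step 5 [5y] swap r/1=349/15361: DF=(1 − 349/15361·(0.954300+0.937700+0.922600+0.898400))/(1+349/15361) = 8953/10000 ≈ 0.895300
step 6 [6y] bond c/1=1/50: DF=(98487/100000 − 1/50·(0.954300+0.937700+0.922600+0.898400+0.895300))/(1+1/50) = 547/625 ≈ 0.875200
step 7 [7y] zero: DF = P = 1739/2000 ≈ 0.869500

1 1 9543/10000
2 2 9377/10000
3 3 4613/5000
4 4 1123/1250
5 5 8953/10000
6 6 547/625
7 7 1739/2000
DF(7y) is solved at step 7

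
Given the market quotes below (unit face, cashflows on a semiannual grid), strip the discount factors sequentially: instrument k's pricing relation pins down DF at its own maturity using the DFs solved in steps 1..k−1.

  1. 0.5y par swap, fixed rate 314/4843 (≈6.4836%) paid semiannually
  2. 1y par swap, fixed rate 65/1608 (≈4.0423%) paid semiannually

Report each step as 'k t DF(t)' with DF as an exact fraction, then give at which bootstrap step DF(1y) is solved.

1 1/2 4843/5000
2 1 961/1000
DF(1y) is solved at step 2

step 1 [0.5y] swap r/2=157/4843: DF=(1 − 157/4843·(0))/(1+157/4843) = 4843/5000 ≈ 0.968600
step 2 [1y] swap r/2=65/3216: DF=(1 − 65/3216·(0.968600))/(1+65/3216) = 961/1000 ≈ 0.961000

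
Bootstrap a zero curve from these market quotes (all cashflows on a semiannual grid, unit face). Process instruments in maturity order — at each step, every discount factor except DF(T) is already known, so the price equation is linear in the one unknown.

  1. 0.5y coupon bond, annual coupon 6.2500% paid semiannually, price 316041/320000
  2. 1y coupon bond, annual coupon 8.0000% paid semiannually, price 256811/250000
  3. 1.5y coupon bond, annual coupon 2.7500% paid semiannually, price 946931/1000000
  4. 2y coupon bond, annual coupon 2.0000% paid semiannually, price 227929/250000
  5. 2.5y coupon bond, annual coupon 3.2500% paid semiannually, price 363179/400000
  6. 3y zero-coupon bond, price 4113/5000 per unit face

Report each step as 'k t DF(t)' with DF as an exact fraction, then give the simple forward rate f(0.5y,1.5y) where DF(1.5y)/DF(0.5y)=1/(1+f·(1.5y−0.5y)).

step 1 [0.5y] bond c/2=1/32: DF=(316041/320000 − 1/32·(0))/(1+1/32) = 9577/10000 ≈ 0.957700
step 2 [1y] bond c/2=1/25: DF=(256811/250000 − 1/25·(0.957700))/(1+1/25) = 9509/10000 ≈ 0.950900
step 3 [1.5y] bond c/2=11/800: DF=(946931/1000000 − 11/800·(0.957700+0.950900))/(1+11/800) = 4541/5000 ≈ 0.908200
step 4 [2y] bond c/2=1/100: DF=(227929/250000 − 1/100·(0.957700+0.950900+0.908200))/(1+1/100) = 2187/2500 ≈ 0.874800
step 5 [2.5y] bond c/2=13/800: DF=(363179/400000 − 13/800·(0.957700+0.950900+0.908200+0.874800))/(1+13/800) = 1043/1250 ≈ 0.834400
step 6 [3y] zero: DF = P = 4113/5000 ≈ 0.822600

1 1/2 9577/10000
2 1 9509/10000
3 3/2 4541/5000
4 2 2187/2500
5 5/2 1043/1250
6 3 4113/5000
f(0.5y,1.5y) = ((9577/10000)/(4541/5000) − 1)/(1) = 495/9082 ≈ 5.4503%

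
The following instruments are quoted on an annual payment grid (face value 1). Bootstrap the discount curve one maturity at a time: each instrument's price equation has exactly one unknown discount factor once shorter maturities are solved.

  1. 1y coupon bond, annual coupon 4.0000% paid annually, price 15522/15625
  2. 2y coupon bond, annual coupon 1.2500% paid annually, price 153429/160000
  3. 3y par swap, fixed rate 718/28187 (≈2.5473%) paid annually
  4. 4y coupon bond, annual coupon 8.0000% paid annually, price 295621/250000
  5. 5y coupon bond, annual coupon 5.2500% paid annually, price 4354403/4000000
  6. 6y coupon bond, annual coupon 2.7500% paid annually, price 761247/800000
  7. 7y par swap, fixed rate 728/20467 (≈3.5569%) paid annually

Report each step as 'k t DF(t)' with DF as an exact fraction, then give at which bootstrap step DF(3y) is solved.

1 1 597/625
2 2 9353/10000
3 3 4641/5000
4 4 8861/10000
5 5 1699/2000
6 6 4021/5000
7 7 977/1250
DF(3y) is solved at step 3

step 1 [1y] bond c/1=1/25: DF=(15522/15625 − 1/25·(0))/(1+1/25) = 597/625 ≈ 0.955200
step 2 [2y] bond c/1=1/80: DF=(153429/160000 − 1/80·(0.955200))/(1+1/80) = 9353/10000 ≈ 0.935300
step 3 [3y] swap r/1=718/28187: DF=(1 − 718/28187·(0.955200+0.935300))/(1+718/28187) = 4641/5000 ≈ 0.928200
step 4 [4y] bond c/1=2/25: DF=(295621/250000 − 2/25·(0.955200+0.935300+0.928200))/(1+2/25) = 8861/10000 ≈ 0.886100
step 5 [5y] bond c/1=21/400: DF=(4354403/4000000 − 21/400·(0.955200+0.935300+0.928200+0.886100))/(1+21/400) = 1699/2000 ≈ 0.849500
step 6 [6y] bond c/1=11/400: DF=(761247/800000 − 11/400·(0.955200+0.935300+0.928200+0.886100+0.849500))/(1+11/400) = 4021/5000 ≈ 0.804200
step 7 [7y] swap r/1=728/20467: DF=(1 − 728/20467·(0.955200+0.935300+0.928200+0.886100+0.849500+0.804200))/(1+728/20467) = 977/1250 ≈ 0.781600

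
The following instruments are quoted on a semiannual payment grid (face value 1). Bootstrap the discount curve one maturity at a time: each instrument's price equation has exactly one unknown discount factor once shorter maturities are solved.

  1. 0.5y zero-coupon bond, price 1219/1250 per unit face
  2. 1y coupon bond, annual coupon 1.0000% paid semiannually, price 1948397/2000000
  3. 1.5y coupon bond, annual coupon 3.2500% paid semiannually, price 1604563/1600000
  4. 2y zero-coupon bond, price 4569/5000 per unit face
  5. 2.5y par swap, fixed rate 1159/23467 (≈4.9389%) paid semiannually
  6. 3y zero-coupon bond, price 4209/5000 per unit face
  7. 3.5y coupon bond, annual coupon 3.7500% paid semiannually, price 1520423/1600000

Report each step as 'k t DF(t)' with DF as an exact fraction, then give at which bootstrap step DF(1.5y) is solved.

step 1 [0.5y] zero: DF = P = 1219/1250 ≈ 0.975200
step 2 [1y] bond c/2=1/200: DF=(1948397/2000000 − 1/200·(0.975200))/(1+1/200) = 1929/2000 ≈ 0.964500
step 3 [1.5y] bond c/2=13/800: DF=(1604563/1600000 − 13/800·(0.975200+0.964500))/(1+13/800) = 4779/5000 ≈ 0.955800
step 4 [2y] zero: DF = P = 4569/5000 ≈ 0.913800
step 5 [2.5y] swap r/2=1159/46934: DF=(1 − 1159/46934·(0.975200+0.964500+0.955800+0.913800))/(1+1159/46934) = 8841/10000 ≈ 0.884100
step 6 [3y] zero: DF = P = 4209/5000 ≈ 0.841800
step 7 [3.5y] bond c/2=3/160: DF=(1520423/1600000 − 3/160·(0.975200+0.964500+0.955800+0.913800+0.884100+0.841800))/(1+3/160) = 8309/10000 ≈ 0.830900

1 1/2 1219/1250
2 1 1929/2000
3 3/2 4779/5000
4 2 4569/5000
5 5/2 8841/10000
6 3 4209/5000
7 7/2 8309/10000
DF(1.5y) is solved at step 3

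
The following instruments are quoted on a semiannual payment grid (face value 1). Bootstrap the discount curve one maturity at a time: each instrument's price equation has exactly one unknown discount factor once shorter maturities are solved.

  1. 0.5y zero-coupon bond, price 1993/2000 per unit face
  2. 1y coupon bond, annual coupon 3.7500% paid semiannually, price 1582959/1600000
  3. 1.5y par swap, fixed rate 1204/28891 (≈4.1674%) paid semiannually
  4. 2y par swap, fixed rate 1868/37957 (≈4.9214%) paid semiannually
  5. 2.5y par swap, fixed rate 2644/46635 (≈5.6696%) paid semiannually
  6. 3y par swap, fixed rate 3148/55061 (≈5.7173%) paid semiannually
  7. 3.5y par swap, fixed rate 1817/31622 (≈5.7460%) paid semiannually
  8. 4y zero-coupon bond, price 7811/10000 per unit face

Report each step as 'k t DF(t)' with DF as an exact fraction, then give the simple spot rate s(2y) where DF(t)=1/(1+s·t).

1 1/2 1993/2000
2 1 1191/1250
3 3/2 4699/5000
4 2 4533/5000
5 5/2 4339/5000
6 3 4213/5000
7 7/2 8183/10000
8 4 7811/10000
s(2y) = (1/(4533/5000) − 1)/(2) = 467/9066 ≈ 5.1511%

step 1 [0.5y] zero: DF = P = 1993/2000 ≈ 0.996500
step 2 [1y] bond c/2=3/160: DF=(1582959/1600000 − 3/160·(0.996500))/(1+3/160) = 1191/1250 ≈ 0.952800
step 3 [1.5y] swap r/2=602/28891: DF=(1 − 602/28891·(0.996500+0.952800))/(1+602/28891) = 4699/5000 ≈ 0.939800
step 4 [2y] swap r/2=934/37957: DF=(1 − 934/37957·(0.996500+0.952800+0.939800))/(1+934/37957) = 4533/5000 ≈ 0.906600
step 5 [2.5y] swap r/2=1322/46635: DF=(1 − 1322/46635·(0.996500+0.952800+0.939800+0.906600))/(1+1322/46635) = 4339/5000 ≈ 0.867800
step 6 [3y] swap r/2=1574/55061: DF=(1 − 1574/55061·(0.996500+0.952800+0.939800+0.906600+0.867800))/(1+1574/55061) = 4213/5000 ≈ 0.842600
step 7 [3.5y] swap r/2=1817/63244: DF=(1 − 1817/63244·(0.996500+0.952800+0.939800+0.906600+0.867800+0.842600))/(1+1817/63244) = 8183/10000 ≈ 0.818300
step 8 [4y] zero: DF = P = 7811/10000 ≈ 0.781100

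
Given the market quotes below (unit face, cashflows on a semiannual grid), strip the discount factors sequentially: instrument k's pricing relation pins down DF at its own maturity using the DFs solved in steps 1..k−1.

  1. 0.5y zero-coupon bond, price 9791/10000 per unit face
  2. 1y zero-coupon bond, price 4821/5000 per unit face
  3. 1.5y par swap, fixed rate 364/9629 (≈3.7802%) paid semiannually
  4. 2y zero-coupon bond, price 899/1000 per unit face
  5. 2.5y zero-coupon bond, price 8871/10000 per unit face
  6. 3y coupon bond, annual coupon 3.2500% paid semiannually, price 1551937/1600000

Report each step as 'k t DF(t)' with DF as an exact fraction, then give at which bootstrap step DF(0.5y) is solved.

1 1/2 9791/10000
2 1 4821/5000
3 3/2 4727/5000
4 2 899/1000
5 5/2 8871/10000
6 3 8797/10000
DF(0.5y) is solved at step 1

step 1 [0.5y] zero: DF = P = 9791/10000 ≈ 0.979100
step 2 [1y] zero: DF = P = 4821/5000 ≈ 0.964200
step 3 [1.5y] swap r/2=182/9629: DF=(1 − 182/9629·(0.979100+0.964200))/(1+182/9629) = 4727/5000 ≈ 0.945400
step 4 [2y] zero: DF = P = 899/1000 ≈ 0.899000
step 5 [2.5y] zero: DF = P = 8871/10000 ≈ 0.887100
step 6 [3y] bond c/2=13/800: DF=(1551937/1600000 − 13/800·(0.979100+0.964200+0.945400+0.899000+0.887100))/(1+13/800) = 8797/10000 ≈ 0.879700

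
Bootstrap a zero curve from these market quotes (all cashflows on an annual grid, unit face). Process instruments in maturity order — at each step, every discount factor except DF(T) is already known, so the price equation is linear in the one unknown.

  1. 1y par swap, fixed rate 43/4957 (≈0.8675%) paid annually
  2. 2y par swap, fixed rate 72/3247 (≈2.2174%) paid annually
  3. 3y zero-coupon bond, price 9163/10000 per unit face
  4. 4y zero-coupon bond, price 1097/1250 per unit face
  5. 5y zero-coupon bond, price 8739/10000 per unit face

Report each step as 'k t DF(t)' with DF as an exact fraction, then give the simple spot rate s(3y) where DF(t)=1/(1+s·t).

step 1 [1y] swap r/1=43/4957: DF=(1 − 43/4957·(0))/(1+43/4957) = 4957/5000 ≈ 0.991400
step 2 [2y] swap r/1=72/3247: DF=(1 − 72/3247·(0.991400))/(1+72/3247) = 598/625 ≈ 0.956800
step 3 [3y] zero: DF = P = 9163/10000 ≈ 0.916300
step 4 [4y] zero: DF = P = 1097/1250 ≈ 0.877600
step 5 [5y] zero: DF = P = 8739/10000 ≈ 0.873900

1 1 4957/5000
2 2 598/625
3 3 9163/10000
4 4 1097/1250
5 5 8739/10000
s(3y) = (1/(9163/10000) − 1)/(3) = 279/9163 ≈ 3.0449%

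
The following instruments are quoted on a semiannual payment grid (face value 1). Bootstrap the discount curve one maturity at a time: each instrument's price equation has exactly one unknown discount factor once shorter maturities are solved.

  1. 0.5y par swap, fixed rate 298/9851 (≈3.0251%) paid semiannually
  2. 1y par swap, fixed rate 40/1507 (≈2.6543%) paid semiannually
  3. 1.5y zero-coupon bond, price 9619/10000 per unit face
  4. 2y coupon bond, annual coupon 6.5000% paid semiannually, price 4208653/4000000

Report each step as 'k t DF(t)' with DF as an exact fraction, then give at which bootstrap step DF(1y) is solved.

1 1/2 9851/10000
2 1 487/500
3 3/2 9619/10000
4 2 9271/10000
DF(1y) is solved at step 2

step 1 [0.5y] swap r/2=149/9851: DF=(1 − 149/9851·(0))/(1+149/9851) = 9851/10000 ≈ 0.985100
step 2 [1y] swap r/2=20/1507: DF=(1 − 20/1507·(0.985100))/(1+20/1507) = 487/500 ≈ 0.974000
step 3 [1.5y] zero: DF = P = 9619/10000 ≈ 0.961900
step 4 [2y] bond c/2=13/400: DF=(4208653/4000000 − 13/400·(0.985100+0.974000+0.961900))/(1+13/400) = 9271/10000 ≈ 0.927100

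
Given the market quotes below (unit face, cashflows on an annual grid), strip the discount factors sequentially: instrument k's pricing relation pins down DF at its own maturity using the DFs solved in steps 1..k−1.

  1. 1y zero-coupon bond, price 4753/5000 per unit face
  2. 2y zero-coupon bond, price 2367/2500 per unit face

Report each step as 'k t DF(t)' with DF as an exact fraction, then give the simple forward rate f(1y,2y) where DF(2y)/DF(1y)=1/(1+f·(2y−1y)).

1 1 4753/5000
2 2 2367/2500
f(1y,2y) = ((4753/5000)/(2367/2500) − 1)/(1) = 19/4734 ≈ 0.4014%

step 1 [1y] zero: DF = P = 4753/5000 ≈ 0.950600
step 2 [2y] zero: DF = P = 2367/2500 ≈ 0.946800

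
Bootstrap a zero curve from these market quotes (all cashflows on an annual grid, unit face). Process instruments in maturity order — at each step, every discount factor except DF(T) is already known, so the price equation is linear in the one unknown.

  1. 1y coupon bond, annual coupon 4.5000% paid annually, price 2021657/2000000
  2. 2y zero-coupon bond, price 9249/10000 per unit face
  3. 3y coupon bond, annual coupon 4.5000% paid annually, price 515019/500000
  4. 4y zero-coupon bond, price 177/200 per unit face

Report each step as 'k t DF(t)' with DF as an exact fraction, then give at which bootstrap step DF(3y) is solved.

1 1 9673/10000
2 2 9249/10000
3 3 4521/5000
4 4 177/200
DF(3y) is solved at step 3

step 1 [1y] bond c/1=9/200: DF=(2021657/2000000 − 9/200·(0))/(1+9/200) = 9673/10000 ≈ 0.967300
step 2 [2y] zero: DF = P = 9249/10000 ≈ 0.924900
step 3 [3y] bond c/1=9/200: DF=(515019/500000 − 9/200·(0.967300+0.924900))/(1+9/200) = 4521/5000 ≈ 0.904200
step 4 [4y] zero: DF = P = 177/200 ≈ 0.885000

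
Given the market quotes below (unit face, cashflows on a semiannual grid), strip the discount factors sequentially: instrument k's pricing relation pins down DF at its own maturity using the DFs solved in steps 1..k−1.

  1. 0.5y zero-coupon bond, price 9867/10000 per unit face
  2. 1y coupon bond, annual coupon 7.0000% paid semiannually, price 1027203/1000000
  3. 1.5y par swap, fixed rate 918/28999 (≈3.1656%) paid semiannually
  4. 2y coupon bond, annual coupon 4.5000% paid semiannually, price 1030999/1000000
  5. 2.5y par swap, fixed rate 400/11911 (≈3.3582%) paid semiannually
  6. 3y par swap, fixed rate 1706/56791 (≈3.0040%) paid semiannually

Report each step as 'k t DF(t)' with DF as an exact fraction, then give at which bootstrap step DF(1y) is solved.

step 1 [0.5y] zero: DF = P = 9867/10000 ≈ 0.986700
step 2 [1y] bond c/2=7/200: DF=(1027203/1000000 − 7/200·(0.986700))/(1+7/200) = 9591/10000 ≈ 0.959100
step 3 [1.5y] swap r/2=459/28999: DF=(1 − 459/28999·(0.986700+0.959100))/(1+459/28999) = 9541/10000 ≈ 0.954100
step 4 [2y] bond c/2=9/400: DF=(1030999/1000000 − 9/400·(0.986700+0.959100+0.954100))/(1+9/400) = 1889/2000 ≈ 0.944500
step 5 [2.5y] swap r/2=200/11911: DF=(1 − 200/11911·(0.986700+0.959100+0.954100+0.944500))/(1+200/11911) = 23/25 ≈ 0.920000
step 6 [3y] swap r/2=853/56791: DF=(1 − 853/56791·(0.986700+0.959100+0.954100+0.944500+0.920000))/(1+853/56791) = 9147/10000 ≈ 0.914700

1 1/2 9867/10000
2 1 9591/10000
3 3/2 9541/10000
4 2 1889/2000
5 5/2 23/25
6 3 9147/10000
DF(1y) is solved at step 2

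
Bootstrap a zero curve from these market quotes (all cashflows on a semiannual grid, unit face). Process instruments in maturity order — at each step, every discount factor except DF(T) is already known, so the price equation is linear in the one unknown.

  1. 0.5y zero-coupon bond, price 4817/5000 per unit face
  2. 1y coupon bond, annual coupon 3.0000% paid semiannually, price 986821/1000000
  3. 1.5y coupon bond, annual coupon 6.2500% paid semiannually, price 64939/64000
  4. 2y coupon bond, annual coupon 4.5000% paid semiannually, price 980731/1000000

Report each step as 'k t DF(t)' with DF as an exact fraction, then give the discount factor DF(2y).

1 1/2 4817/5000
2 1 479/500
3 3/2 9257/10000
4 2 1793/2000
DF(2y) = 1793/2000 ≈ 0.896500

step 1 [0.5y] zero: DF = P = 4817/5000 ≈ 0.963400
step 2 [1y] bond c/2=3/200: DF=(986821/1000000 − 3/200·(0.963400))/(1+3/200) = 479/500 ≈ 0.958000
step 3 [1.5y] bond c/2=1/32: DF=(64939/64000 − 1/32·(0.963400+0.958000))/(1+1/32) = 9257/10000 ≈ 0.925700
step 4 [2y] bond c/2=9/400: DF=(980731/1000000 − 9/400·(0.963400+0.958000+0.925700))/(1+9/400) = 1793/2000 ≈ 0.896500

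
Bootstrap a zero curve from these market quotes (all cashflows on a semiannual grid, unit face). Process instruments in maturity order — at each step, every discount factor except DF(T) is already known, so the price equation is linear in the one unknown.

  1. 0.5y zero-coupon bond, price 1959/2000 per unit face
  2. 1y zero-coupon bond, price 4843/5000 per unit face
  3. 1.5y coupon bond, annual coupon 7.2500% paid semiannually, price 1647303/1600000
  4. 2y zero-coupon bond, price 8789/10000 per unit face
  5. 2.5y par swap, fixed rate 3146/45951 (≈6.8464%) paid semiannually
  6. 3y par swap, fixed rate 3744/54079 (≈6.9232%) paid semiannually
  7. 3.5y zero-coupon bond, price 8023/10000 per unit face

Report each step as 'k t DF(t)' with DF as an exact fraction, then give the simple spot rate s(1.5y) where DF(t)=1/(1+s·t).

1 1/2 1959/2000
2 1 4843/5000
3 3/2 4627/5000
4 2 8789/10000
5 5/2 8427/10000
6 3 508/625
7 7/2 8023/10000
s(1.5y) = (1/(4627/5000) − 1)/(3/2) = 746/13881 ≈ 5.3743%

step 1 [0.5y] zero: DF = P = 1959/2000 ≈ 0.979500
step 2 [1y] zero: DF = P = 4843/5000 ≈ 0.968600
step 3 [1.5y] bond c/2=29/800: DF=(1647303/1600000 − 29/800·(0.979500+0.968600))/(1+29/800) = 4627/5000 ≈ 0.925400
step 4 [2y] zero: DF = P = 8789/10000 ≈ 0.878900
step 5 [2.5y] swap r/2=1573/45951: DF=(1 − 1573/45951·(0.979500+0.968600+0.925400+0.878900))/(1+1573/45951) = 8427/10000 ≈ 0.842700
step 6 [3y] swap r/2=1872/54079: DF=(1 − 1872/54079·(0.979500+0.968600+0.925400+0.878900+0.842700))/(1+1872/54079) = 508/625 ≈ 0.812800
step 7 [3.5y] zero: DF = P = 8023/10000 ≈ 0.802300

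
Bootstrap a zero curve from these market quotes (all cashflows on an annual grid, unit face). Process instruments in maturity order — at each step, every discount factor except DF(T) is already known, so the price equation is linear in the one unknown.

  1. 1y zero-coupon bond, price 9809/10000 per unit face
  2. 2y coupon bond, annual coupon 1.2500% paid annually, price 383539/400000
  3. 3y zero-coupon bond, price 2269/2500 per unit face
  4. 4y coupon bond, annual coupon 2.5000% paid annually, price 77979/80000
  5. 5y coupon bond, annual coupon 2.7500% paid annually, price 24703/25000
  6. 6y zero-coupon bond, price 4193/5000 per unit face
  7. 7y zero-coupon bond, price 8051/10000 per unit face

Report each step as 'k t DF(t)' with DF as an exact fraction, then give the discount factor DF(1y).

step 1 [1y] zero: DF = P = 9809/10000 ≈ 0.980900
step 2 [2y] bond c/1=1/80: DF=(383539/400000 − 1/80·(0.980900))/(1+1/80) = 9349/10000 ≈ 0.934900
step 3 [3y] zero: DF = P = 2269/2500 ≈ 0.907600
step 4 [4y] bond c/1=1/40: DF=(77979/80000 − 1/40·(0.980900+0.934900+0.907600))/(1+1/40) = 8821/10000 ≈ 0.882100
step 5 [5y] bond c/1=11/400: DF=(24703/25000 − 11/400·(0.980900+0.934900+0.907600+0.882100))/(1+11/400) = 69/80 ≈ 0.862500
step 6 [6y] zero: DF = P = 4193/5000 ≈ 0.838600
step 7 [7y] zero: DF = P = 8051/10000 ≈ 0.805100

1 1 9809/10000
2 2 9349/10000
3 3 2269/2500
4 4 8821/10000
5 5 69/80
6 6 4193/5000
7 7 8051/10000
DF(1y) = 9809/10000 ≈ 0.980900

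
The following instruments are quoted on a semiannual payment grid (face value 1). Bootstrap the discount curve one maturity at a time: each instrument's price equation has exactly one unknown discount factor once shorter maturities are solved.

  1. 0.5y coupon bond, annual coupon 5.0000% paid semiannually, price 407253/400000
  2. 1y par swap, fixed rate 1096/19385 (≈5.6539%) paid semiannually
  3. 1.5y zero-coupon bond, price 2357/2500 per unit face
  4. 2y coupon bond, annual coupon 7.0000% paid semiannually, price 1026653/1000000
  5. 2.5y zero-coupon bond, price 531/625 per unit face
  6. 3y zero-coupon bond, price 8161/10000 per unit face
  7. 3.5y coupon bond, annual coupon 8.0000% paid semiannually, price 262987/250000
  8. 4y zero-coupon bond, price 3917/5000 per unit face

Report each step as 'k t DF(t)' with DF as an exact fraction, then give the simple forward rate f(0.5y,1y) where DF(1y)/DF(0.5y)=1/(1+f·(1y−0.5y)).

1 1/2 9933/10000
2 1 2363/2500
3 3/2 2357/2500
4 2 1789/2000
5 5/2 531/625
6 3 8161/10000
7 7/2 4011/5000
8 4 3917/5000
f(0.5y,1y) = ((9933/10000)/(2363/2500) − 1)/(1/2) = 481/4726 ≈ 10.1777%

step 1 [0.5y] bond c/2=1/40: DF=(407253/400000 − 1/40·(0))/(1+1/40) = 9933/10000 ≈ 0.993300
step 2 [1y] swap r/2=548/19385: DF=(1 − 548/19385·(0.993300))/(1+548/19385) = 2363/2500 ≈ 0.945200
step 3 [1.5y] zero: DF = P = 2357/2500 ≈ 0.942800
step 4 [2y] bond c/2=7/200: DF=(1026653/1000000 − 7/200·(0.993300+0.945200+0.942800))/(1+7/200) = 1789/2000 ≈ 0.894500
step 5 [2.5y] zero: DF = P = 531/625 ≈ 0.849600
step 6 [3y] zero: DF = P = 8161/10000 ≈ 0.816100
step 7 [3.5y] bond c/2=1/25: DF=(262987/250000 − 1/25·(0.993300+0.945200+0.942800+0.894500+0.849600+0.816100))/(1+1/25) = 4011/5000 ≈ 0.802200
step 8 [4y] zero: DF = P = 3917/5000 ≈ 0.783400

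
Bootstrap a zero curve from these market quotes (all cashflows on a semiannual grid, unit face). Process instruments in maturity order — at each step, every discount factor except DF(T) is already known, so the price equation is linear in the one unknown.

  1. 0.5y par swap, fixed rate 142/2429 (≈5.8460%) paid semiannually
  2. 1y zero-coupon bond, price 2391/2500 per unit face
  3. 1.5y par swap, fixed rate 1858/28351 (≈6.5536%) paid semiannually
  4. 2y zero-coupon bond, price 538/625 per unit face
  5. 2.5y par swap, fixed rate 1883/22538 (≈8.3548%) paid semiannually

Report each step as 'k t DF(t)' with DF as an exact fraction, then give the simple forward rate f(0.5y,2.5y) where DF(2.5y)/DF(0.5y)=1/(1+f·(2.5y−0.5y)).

1 1/2 2429/2500
2 1 2391/2500
3 3/2 9071/10000
4 2 538/625
5 5/2 8117/10000
f(0.5y,2.5y) = ((2429/2500)/(8117/10000) − 1)/(2) = 1599/16234 ≈ 9.8497%

step 1 [0.5y] swap r/2=71/2429: DF=(1 − 71/2429·(0))/(1+71/2429) = 2429/2500 ≈ 0.971600
step 2 [1y] zero: DF = P = 2391/2500 ≈ 0.956400
step 3 [1.5y] swap r/2=929/28351: DF=(1 − 929/28351·(0.971600+0.956400))/(1+929/28351) = 9071/10000 ≈ 0.907100
step 4 [2y] zero: DF = P = 538/625 ≈ 0.860800
step 5 [2.5y] swap r/2=1883/45076: DF=(1 − 1883/45076·(0.971600+0.956400+0.907100+0.860800))/(1+1883/45076) = 8117/10000 ≈ 0.811700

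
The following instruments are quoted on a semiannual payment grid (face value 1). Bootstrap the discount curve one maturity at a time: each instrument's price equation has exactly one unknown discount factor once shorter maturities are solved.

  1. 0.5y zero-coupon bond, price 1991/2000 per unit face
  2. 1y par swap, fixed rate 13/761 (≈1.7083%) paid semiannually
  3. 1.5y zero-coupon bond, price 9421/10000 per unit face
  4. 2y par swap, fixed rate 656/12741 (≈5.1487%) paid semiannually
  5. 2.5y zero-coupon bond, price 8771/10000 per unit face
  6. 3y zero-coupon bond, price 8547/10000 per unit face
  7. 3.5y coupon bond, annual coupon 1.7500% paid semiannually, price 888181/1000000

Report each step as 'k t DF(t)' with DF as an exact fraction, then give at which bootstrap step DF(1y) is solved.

1 1/2 1991/2000
2 1 9831/10000
3 3/2 9421/10000
4 2 1127/1250
5 5/2 8771/10000
6 3 8547/10000
7 7/2 8323/10000
DF(1y) is solved at step 2

step 1 [0.5y] zero: DF = P = 1991/2000 ≈ 0.995500
step 2 [1y] swap r/2=13/1522: DF=(1 − 13/1522·(0.995500))/(1+13/1522) = 9831/10000 ≈ 0.983100
step 3 [1.5y] zero: DF = P = 9421/10000 ≈ 0.942100
step 4 [2y] swap r/2=328/12741: DF=(1 − 328/12741·(0.995500+0.983100+0.942100))/(1+328/12741) = 1127/1250 ≈ 0.901600
step 5 [2.5y] zero: DF = P = 8771/10000 ≈ 0.877100
step 6 [3y] zero: DF = P = 8547/10000 ≈ 0.854700
step 7 [3.5y] bond c/2=7/800: DF=(888181/1000000 − 7/800·(0.995500+0.983100+0.942100+0.901600+0.877100+0.854700))/(1+7/800) = 8323/10000 ≈ 0.832300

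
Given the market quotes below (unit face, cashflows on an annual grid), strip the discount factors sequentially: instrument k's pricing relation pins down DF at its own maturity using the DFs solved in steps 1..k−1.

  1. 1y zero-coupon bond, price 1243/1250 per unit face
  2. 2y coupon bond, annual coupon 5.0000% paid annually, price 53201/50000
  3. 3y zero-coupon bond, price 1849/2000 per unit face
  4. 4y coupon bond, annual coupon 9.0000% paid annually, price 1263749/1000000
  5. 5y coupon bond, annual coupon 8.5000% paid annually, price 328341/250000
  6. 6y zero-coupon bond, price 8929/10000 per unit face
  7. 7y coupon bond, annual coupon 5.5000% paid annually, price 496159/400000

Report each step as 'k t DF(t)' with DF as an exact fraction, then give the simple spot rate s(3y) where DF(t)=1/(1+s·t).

1 1 1243/1250
2 2 483/500
3 3 1849/2000
4 4 2303/2500
5 5 9123/10000
6 6 8929/10000
7 7 552/625
s(3y) = (1/(1849/2000) − 1)/(3) = 151/5547 ≈ 2.7222%

step 1 [1y] zero: DF = P = 1243/1250 ≈ 0.994400
step 2 [2y] bond c/1=1/20: DF=(53201/50000 − 1/20·(0.994400))/(1+1/20) = 483/500 ≈ 0.966000
step 3 [3y] zero: DF = P = 1849/2000 ≈ 0.924500
step 4 [4y] bond c/1=9/100: DF=(1263749/1000000 − 9/100·(0.994400+0.966000+0.924500))/(1+9/100) = 2303/2500 ≈ 0.921200
step 5 [5y] bond c/1=17/200: DF=(328341/250000 − 17/200·(0.994400+0.966000+0.924500+0.921200))/(1+17/200) = 9123/10000 ≈ 0.912300
step 6 [6y] zero: DF = P = 8929/10000 ≈ 0.892900
step 7 [7y] bond c/1=11/200: DF=(496159/400000 − 11/200·(0.994400+0.966000+0.924500+0.921200+0.912300+0.892900))/(1+11/200) = 552/625 ≈ 0.883200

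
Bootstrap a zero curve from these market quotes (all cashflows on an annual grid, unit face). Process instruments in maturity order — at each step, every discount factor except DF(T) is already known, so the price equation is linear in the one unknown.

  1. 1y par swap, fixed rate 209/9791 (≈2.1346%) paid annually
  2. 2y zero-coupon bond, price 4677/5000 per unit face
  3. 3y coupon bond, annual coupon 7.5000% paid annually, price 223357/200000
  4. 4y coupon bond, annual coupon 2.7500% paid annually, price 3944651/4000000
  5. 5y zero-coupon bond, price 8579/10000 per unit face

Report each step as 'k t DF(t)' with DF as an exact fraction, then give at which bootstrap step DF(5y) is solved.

step 1 [1y] swap r/1=209/9791: DF=(1 − 209/9791·(0))/(1+209/9791) = 9791/10000 ≈ 0.979100
step 2 [2y] zero: DF = P = 4677/5000 ≈ 0.935400
step 3 [3y] bond c/1=3/40: DF=(223357/200000 − 3/40·(0.979100+0.935400))/(1+3/40) = 9053/10000 ≈ 0.905300
step 4 [4y] bond c/1=11/400: DF=(3944651/4000000 − 11/400·(0.979100+0.935400+0.905300))/(1+11/400) = 8843/10000 ≈ 0.884300
step 5 [5y] zero: DF = P = 8579/10000 ≈ 0.857900

1 1 9791/10000
2 2 4677/5000
3 3 9053/10000
4 4 8843/10000
5 5 8579/10000
DF(5y) is solved at step 5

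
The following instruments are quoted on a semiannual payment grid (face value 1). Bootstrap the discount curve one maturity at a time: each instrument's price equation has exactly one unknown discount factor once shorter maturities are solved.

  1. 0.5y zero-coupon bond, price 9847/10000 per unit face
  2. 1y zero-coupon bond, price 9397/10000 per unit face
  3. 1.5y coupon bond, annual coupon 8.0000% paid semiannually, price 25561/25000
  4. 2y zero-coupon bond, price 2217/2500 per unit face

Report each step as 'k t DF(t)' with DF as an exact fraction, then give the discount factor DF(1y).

1 1/2 9847/10000
2 1 9397/10000
3 3/2 9091/10000
4 2 2217/2500
DF(1y) = 9397/10000 ≈ 0.939700

step 1 [0.5y] zero: DF = P = 9847/10000 ≈ 0.984700
step 2 [1y] zero: DF = P = 9397/10000 ≈ 0.939700
step 3 [1.5y] bond c/2=1/25: DF=(25561/25000 − 1/25·(0.984700+0.939700))/(1+1/25) = 9091/10000 ≈ 0.909100
step 4 [2y] zero: DF = P = 2217/2500 ≈ 0.886800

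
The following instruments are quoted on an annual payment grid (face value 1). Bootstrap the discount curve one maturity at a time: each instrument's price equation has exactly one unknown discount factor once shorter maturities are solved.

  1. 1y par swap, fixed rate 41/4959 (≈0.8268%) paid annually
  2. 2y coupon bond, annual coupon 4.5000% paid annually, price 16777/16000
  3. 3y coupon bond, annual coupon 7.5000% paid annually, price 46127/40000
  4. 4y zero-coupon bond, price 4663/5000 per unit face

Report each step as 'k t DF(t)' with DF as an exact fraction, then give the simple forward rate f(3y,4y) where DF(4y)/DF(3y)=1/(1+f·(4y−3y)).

step 1 [1y] swap r/1=41/4959: DF=(1 − 41/4959·(0))/(1+41/4959) = 4959/5000 ≈ 0.991800
step 2 [2y] bond c/1=9/200: DF=(16777/16000 − 9/200·(0.991800))/(1+9/200) = 9607/10000 ≈ 0.960700
step 3 [3y] bond c/1=3/40: DF=(46127/40000 − 3/40·(0.991800+0.960700))/(1+3/40) = 1873/2000 ≈ 0.936500
step 4 [4y] zero: DF = P = 4663/5000 ≈ 0.932600

1 1 4959/5000
2 2 9607/10000
3 3 1873/2000
4 4 4663/5000
f(3y,4y) = ((1873/2000)/(4663/5000) − 1)/(1) = 39/9326 ≈ 0.4182%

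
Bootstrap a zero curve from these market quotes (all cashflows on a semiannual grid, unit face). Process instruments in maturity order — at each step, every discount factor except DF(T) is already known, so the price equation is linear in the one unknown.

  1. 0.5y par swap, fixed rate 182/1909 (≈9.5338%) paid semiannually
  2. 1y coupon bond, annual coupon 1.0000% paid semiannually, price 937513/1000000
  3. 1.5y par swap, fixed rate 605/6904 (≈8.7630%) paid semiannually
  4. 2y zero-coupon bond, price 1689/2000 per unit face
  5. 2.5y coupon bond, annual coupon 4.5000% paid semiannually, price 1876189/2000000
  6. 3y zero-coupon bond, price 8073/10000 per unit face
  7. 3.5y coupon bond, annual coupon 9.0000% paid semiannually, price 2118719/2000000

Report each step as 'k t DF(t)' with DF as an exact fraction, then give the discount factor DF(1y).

1 1/2 1909/2000
2 1 9281/10000
3 3/2 879/1000
4 2 1689/2000
5 5/2 8381/10000
6 3 8073/10000
7 7/2 1969/2500
DF(1y) = 9281/10000 ≈ 0.928100

step 1 [0.5y] swap r/2=91/1909: DF=(1 − 91/1909·(0))/(1+91/1909) = 1909/2000 ≈ 0.954500
step 2 [1y] bond c/2=1/200: DF=(937513/1000000 − 1/200·(0.954500))/(1+1/200) = 9281/10000 ≈ 0.928100
step 3 [1.5y] swap r/2=605/13808: DF=(1 − 605/13808·(0.954500+0.928100))/(1+605/13808) = 879/1000 ≈ 0.879000
step 4 [2y] zero: DF = P = 1689/2000 ≈ 0.844500
step 5 [2.5y] bond c/2=9/400: DF=(1876189/2000000 − 9/400·(0.954500+0.928100+0.879000+0.844500))/(1+9/400) = 8381/10000 ≈ 0.838100
step 6 [3y] zero: DF = P = 8073/10000 ≈ 0.807300
step 7 [3.5y] bond c/2=9/200: DF=(2118719/2000000 − 9/200·(0.954500+0.928100+0.879000+0.844500+0.838100+0.807300))/(1+9/200) = 1969/2500 ≈ 0.787600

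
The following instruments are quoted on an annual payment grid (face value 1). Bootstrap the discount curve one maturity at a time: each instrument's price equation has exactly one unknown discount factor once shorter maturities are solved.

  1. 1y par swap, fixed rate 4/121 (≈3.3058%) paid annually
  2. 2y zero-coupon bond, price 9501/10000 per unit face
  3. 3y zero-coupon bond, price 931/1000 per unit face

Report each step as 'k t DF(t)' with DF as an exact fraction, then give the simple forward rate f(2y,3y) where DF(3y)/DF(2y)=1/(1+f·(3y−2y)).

1 1 121/125
2 2 9501/10000
3 3 931/1000
f(2y,3y) = ((9501/10000)/(931/1000) − 1)/(1) = 191/9310 ≈ 2.0516%

step 1 [1y] swap r/1=4/121: DF=(1 − 4/121·(0))/(1+4/121) = 121/125 ≈ 0.968000
step 2 [2y] zero: DF = P = 9501/10000 ≈ 0.950100
step 3 [3y] zero: DF = P = 931/1000 ≈ 0.931000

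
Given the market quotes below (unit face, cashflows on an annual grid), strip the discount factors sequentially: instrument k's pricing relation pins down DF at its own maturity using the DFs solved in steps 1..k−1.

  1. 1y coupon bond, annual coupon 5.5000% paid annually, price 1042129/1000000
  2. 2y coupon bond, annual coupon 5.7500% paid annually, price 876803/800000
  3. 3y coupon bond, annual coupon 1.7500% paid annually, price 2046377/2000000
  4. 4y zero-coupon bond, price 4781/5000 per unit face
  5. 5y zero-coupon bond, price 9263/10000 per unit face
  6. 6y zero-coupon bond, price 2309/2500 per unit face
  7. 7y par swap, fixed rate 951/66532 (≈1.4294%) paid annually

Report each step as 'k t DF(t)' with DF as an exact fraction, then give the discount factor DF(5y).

step 1 [1y] bond c/1=11/200: DF=(1042129/1000000 − 11/200·(0))/(1+11/200) = 4939/5000 ≈ 0.987800
step 2 [2y] bond c/1=23/400: DF=(876803/800000 − 23/400·(0.987800))/(1+23/400) = 9827/10000 ≈ 0.982700
step 3 [3y] bond c/1=7/400: DF=(2046377/2000000 − 7/400·(0.987800+0.982700))/(1+7/400) = 9717/10000 ≈ 0.971700
step 4 [4y] zero: DF = P = 4781/5000 ≈ 0.956200
step 5 [5y] zero: DF = P = 9263/10000 ≈ 0.926300
step 6 [6y] zero: DF = P = 2309/2500 ≈ 0.923600
step 7 [7y] swap r/1=951/66532: DF=(1 − 951/66532·(0.987800+0.982700+0.971700+0.956200+0.926300+0.923600))/(1+951/66532) = 9049/10000 ≈ 0.904900

1 1 4939/5000
2 2 9827/10000
3 3 9717/10000
4 4 4781/5000
5 5 9263/10000
6 6 2309/2500
7 7 9049/10000
DF(5y) = 9263/10000 ≈ 0.926300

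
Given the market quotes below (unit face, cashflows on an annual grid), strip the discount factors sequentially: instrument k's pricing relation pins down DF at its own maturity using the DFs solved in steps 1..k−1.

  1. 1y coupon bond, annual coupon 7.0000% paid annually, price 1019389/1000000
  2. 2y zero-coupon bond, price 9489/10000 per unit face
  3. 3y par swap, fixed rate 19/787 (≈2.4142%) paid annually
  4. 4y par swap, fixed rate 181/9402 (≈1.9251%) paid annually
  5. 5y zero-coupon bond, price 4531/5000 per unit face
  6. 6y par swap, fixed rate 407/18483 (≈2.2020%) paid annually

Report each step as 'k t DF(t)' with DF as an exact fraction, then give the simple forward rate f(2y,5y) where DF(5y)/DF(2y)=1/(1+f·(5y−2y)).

step 1 [1y] bond c/1=7/100: DF=(1019389/1000000 − 7/100·(0))/(1+7/100) = 9527/10000 ≈ 0.952700
step 2 [2y] zero: DF = P = 9489/10000 ≈ 0.948900
step 3 [3y] swap r/1=19/787: DF=(1 − 19/787·(0.952700+0.948900))/(1+19/787) = 2329/2500 ≈ 0.931600
step 4 [4y] swap r/1=181/9402: DF=(1 − 181/9402·(0.952700+0.948900+0.931600))/(1+181/9402) = 2319/2500 ≈ 0.927600
step 5 [5y] zero: DF = P = 4531/5000 ≈ 0.906200
step 6 [6y] swap r/1=407/18483: DF=(1 − 407/18483·(0.952700+0.948900+0.931600+0.927600+0.906200))/(1+407/18483) = 8779/10000 ≈ 0.877900

1 1 9527/10000
2 2 9489/10000
3 3 2329/2500
4 4 2319/2500
5 5 4531/5000
6 6 8779/10000
f(2y,5y) = ((9489/10000)/(4531/5000) − 1)/(3) = 427/27186 ≈ 1.5707%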